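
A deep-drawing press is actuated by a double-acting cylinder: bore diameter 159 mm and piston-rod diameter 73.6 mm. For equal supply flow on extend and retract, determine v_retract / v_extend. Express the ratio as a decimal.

Cap-side area A_cap = π/4 × (159 mm)² = 19860 mm^2
Rod-side annular area A_ann = π/4 × (159² − 73.6²) = 15600 mm^2
For equal Q, v ∝ 1/A, so v_ret/v_ext = A_cap/A_ann.

v_ret/v_ext ≈ 1.27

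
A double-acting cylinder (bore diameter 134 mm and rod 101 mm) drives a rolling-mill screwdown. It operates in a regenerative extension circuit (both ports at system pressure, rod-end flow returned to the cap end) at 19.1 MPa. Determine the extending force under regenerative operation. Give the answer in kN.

With equal pressure on both faces, forces on the annular region cancel; the net push is pressure × rod cross-section.
Rod cross-section A_rod = π/4 × (101 mm)² = 8012 mm^2
F = P × A_rod

F ≈ 153 kN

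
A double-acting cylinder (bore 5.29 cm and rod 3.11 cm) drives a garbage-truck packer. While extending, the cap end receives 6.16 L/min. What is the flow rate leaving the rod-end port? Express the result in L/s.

Cap-side area A_cap = π/4 × (5.29 cm)² = 21.98 cm^2
Rod-side annular area A_ann = π/4 × (5.29² − 3.11²) = 14.38 cm^2
Piston speed v = Q_in/A_cap; rod-end outflow Q_out = v × A_ann = Q_in × A_ann/A_cap.

Q_out ≈ 0.0672 L/s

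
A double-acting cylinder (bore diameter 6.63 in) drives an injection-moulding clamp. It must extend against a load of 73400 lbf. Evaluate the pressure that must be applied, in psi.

Cap-side area A_cap = π/4 × (6.63 in)² = 34.52 in^2
P = F / A = 73400 lbf / A

P ≈ 2130 psi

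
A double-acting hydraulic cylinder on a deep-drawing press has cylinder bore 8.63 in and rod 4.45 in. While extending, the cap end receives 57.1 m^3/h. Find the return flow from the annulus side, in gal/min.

Q_out ≈ 185 gal/min

Cap-side area A_cap = π/4 × (8.63 in)² = 58.49 in^2
Rod-side annular area A_ann = π/4 × (8.63² − 4.45²) = 42.94 in^2
Piston speed v = Q_in/A_cap; rod-end outflow Q_out = v × A_ann = Q_in × A_ann/A_cap.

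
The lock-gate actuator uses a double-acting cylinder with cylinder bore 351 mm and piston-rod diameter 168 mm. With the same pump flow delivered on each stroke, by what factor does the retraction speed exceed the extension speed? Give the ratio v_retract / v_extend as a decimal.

v_ret/v_ext ≈ 1.30

Cap-side area A_cap = π/4 × (351 mm)² = 96760 mm^2
Rod-side annular area A_ann = π/4 × (351² − 168²) = 74590 mm^2
For equal Q, v ∝ 1/A, so v_ret/v_ext = A_cap/A_ann.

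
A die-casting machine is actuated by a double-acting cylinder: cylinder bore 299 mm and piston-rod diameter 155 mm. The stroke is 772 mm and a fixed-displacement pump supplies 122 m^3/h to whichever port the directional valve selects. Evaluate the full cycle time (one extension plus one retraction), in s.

t ≈ 2.77 s

Cap-side area A_cap = π/4 × (299 mm)² = 70220 mm^2
Rod-side annular area A_ann = π/4 × (299² − 155²) = 51350 mm^2
t_ext = A_cap·L/Q = 1.600 s
t_ret = A_ann·L/Q = 1.170 s
t_cycle = t_ext + t_ret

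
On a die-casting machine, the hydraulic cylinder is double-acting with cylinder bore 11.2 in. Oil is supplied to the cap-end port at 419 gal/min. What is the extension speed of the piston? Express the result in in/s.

Cap-side area A_cap = π/4 × (11.2 in)² = 98.52 in^2
v = Q / A

v ≈ 16.4 in/s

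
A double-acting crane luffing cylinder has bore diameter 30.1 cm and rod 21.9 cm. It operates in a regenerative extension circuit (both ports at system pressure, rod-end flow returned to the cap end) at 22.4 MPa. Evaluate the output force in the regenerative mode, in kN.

With equal pressure on both faces, forces on the annular region cancel; the net push is pressure × rod cross-section.
Rod cross-section A_rod = π/4 × (21.9 cm)² = 376.7 cm^2
F = P × A_rod

F ≈ 844 kN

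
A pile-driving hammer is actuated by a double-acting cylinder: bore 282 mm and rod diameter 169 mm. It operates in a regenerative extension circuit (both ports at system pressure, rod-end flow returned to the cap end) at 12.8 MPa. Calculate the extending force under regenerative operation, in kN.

F ≈ 287 kN

With equal pressure on both faces, forces on the annular region cancel; the net push is pressure × rod cross-section.
Rod cross-section A_rod = π/4 × (169 mm)² = 22430 mm^2
F = P × A_rod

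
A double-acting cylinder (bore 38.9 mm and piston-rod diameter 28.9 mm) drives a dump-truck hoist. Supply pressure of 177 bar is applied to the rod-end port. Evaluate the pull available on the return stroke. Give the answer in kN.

Rod-side annular area A_ann = π/4 × (38.9² − 28.9²) = 532.5 mm^2
On retraction the pressure acts on the annular area (bore minus rod).
F = P × A_ann

F ≈ 9.43 kN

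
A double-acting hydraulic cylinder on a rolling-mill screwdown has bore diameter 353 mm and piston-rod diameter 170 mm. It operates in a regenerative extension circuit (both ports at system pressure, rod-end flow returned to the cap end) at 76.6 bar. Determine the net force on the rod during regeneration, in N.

F ≈ 1.74e5 N

With equal pressure on both faces, forces on the annular region cancel; the net push is pressure × rod cross-section.
Rod cross-section A_rod = π/4 × (170 mm)² = 22700 mm^2
F = P × A_rod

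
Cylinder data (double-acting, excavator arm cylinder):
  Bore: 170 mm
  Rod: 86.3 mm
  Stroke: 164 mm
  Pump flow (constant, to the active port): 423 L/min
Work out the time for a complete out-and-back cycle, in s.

Cap-side area A_cap = π/4 × (170 mm)² = 22700 mm^2
Rod-side annular area A_ann = π/4 × (170² − 86.3²) = 16850 mm^2
t_ext = A_cap·L/Q = 0.5280 s
t_ret = A_ann·L/Q = 0.3919 s
t_cycle = t_ext + t_ret

t ≈ 0.920 s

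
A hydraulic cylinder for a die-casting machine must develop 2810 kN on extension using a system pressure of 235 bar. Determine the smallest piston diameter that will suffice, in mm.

Extension force acts on the full piston face: F = P × (π/4)D².
D = √(4F / (πP)) = √(4 × 2810 kN / (π × 235 bar))

D ≈ 390 mm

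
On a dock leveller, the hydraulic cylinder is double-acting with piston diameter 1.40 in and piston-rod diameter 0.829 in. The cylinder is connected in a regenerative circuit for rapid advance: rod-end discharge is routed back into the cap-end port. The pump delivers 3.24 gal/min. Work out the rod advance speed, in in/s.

In regeneration the rod-end outflow joins the pump flow into the cap end, so the net volume the pump must supply per unit advance equals the rod cross-section area.
Rod cross-section A_rod = π/4 × (0.829 in)² = 0.5398 in^2
v = Q_pump / A_rod

v ≈ 23.1 in/s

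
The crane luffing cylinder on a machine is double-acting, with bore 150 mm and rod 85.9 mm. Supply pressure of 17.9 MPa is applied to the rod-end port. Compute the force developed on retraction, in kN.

Rod-side annular area A_ann = π/4 × (150² − 85.9²) = 11880 mm^2
On retraction the pressure acts on the annular area (bore minus rod).
F = P × A_ann

F ≈ 213 kN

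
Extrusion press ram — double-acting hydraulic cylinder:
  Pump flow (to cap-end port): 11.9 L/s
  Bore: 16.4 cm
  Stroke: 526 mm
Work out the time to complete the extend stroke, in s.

Cap-side area A_cap = π/4 × (16.4 cm)² = 211.2 cm^2
Swept volume V = A × L; t = V / Q = A·L / Q

t ≈ 0.934 s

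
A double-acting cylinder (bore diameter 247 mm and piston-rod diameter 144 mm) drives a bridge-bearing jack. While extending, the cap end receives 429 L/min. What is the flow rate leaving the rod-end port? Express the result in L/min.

Q_out ≈ 283 L/min

Cap-side area A_cap = π/4 × (247 mm)² = 47920 mm^2
Rod-side annular area A_ann = π/4 × (247² − 144²) = 31630 mm^2
Piston speed v = Q_in/A_cap; rod-end outflow Q_out = v × A_ann = Q_in × A_ann/A_cap.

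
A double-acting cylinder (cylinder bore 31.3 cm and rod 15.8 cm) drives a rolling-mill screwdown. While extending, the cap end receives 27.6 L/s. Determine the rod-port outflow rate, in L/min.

Cap-side area A_cap = π/4 × (31.3 cm)² = 769.4 cm^2
Rod-side annular area A_ann = π/4 × (31.3² − 15.8²) = 573.4 cm^2
Piston speed v = Q_in/A_cap; rod-end outflow Q_out = v × A_ann = Q_in × A_ann/A_cap.

Q_out ≈ 1230 L/min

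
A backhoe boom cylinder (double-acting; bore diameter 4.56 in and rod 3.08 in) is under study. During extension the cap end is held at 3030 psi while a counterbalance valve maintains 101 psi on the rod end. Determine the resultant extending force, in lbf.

F ≈ 48600 lbf

Cap-side area A_cap = π/4 × (4.56 in)² = 16.33 in^2
Rod-side annular area A_ann = π/4 × (4.56² − 3.08²) = 8.881 in^2
Net thrust = P_cap·A_cap − P_rod·A_ann = 49480 lbf − 896.9 lbf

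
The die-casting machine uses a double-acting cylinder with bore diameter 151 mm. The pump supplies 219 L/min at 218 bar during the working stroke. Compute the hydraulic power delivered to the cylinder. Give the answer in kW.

Hydraulic power = P × Q

W ≈ 79.6 kW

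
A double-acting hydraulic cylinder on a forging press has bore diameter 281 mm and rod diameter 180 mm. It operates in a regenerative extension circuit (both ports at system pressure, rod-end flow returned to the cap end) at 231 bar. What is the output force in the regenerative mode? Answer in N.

With equal pressure on both faces, forces on the annular region cancel; the net push is pressure × rod cross-section.
Rod cross-section A_rod = π/4 × (180 mm)² = 25450 mm^2
F = P × A_rod

F ≈ 5.88e5 N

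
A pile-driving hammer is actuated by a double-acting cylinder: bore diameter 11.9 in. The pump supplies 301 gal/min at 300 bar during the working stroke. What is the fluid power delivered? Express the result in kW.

W ≈ 570 kW

Hydraulic power = P × Q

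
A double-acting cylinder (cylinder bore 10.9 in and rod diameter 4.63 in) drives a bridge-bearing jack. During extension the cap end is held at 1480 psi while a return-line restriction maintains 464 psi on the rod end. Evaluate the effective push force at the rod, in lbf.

F ≈ 1.03e5 lbf

Cap-side area A_cap = π/4 × (10.9 in)² = 93.31 in^2
Rod-side annular area A_ann = π/4 × (10.9² − 4.63²) = 76.48 in^2
Net thrust = P_cap·A_cap − P_rod·A_ann = 1.381e5 lbf − 35490 lbf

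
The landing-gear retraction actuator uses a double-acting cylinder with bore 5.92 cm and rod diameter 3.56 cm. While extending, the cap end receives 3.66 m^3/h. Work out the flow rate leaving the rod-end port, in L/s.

Cap-side area A_cap = π/4 × (5.92 cm)² = 27.53 cm^2
Rod-side annular area A_ann = π/4 × (5.92² − 3.56²) = 17.57 cm^2
Piston speed v = Q_in/A_cap; rod-end outflow Q_out = v × A_ann = Q_in × A_ann/A_cap.

Q_out ≈ 0.649 L/s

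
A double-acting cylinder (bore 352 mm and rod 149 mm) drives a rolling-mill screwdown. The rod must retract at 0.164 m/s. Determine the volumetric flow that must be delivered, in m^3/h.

Q ≈ 47.2 m^3/h

Rod-side annular area A_ann = π/4 × (352² − 149²) = 79880 mm^2
Q = A × v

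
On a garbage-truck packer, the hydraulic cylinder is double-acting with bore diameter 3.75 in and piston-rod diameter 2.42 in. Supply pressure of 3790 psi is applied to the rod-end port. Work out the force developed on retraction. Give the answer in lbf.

Rod-side annular area A_ann = π/4 × (3.75² − 2.42²) = 6.445 in^2
On retraction the pressure acts on the annular area (bore minus rod).
F = P × A_ann

F ≈ 24400 lbf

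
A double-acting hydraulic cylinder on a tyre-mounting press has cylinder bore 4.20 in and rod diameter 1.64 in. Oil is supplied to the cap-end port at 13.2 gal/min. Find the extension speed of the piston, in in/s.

v ≈ 3.67 in/s

Cap-side area A_cap = π/4 × (4.20 in)² = 13.85 in^2
v = Q / A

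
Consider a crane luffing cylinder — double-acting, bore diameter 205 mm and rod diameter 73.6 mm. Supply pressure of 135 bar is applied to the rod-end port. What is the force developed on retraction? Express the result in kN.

Rod-side annular area A_ann = π/4 × (205² − 73.6²) = 28750 mm^2
On retraction the pressure acts on the annular area (bore minus rod).
F = P × A_ann

F ≈ 388 kN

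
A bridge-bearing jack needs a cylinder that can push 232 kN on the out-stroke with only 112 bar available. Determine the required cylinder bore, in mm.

D ≈ 162 mm

Extension force acts on the full piston face: F = P × (π/4)D².
D = √(4F / (πP)) = √(4 × 232 kN / (π × 112 bar))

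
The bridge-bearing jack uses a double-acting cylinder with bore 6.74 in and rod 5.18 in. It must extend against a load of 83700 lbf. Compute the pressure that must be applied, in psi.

Cap-side area A_cap = π/4 × (6.74 in)² = 35.68 in^2
P = F / A = 83700 lbf / A

P ≈ 2350 psi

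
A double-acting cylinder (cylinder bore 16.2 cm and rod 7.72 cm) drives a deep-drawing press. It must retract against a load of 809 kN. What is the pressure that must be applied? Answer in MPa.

Rod-side annular area A_ann = π/4 × (16.2² − 7.72²) = 159.3 cm^2
Retraction: pressure acts on the annular area.
P = F / A = 809 kN / A

P ≈ 50.8 MPa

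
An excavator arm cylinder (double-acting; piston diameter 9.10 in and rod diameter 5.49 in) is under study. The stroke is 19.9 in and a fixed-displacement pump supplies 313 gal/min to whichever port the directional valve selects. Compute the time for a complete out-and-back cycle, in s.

Cap-side area A_cap = π/4 × (9.10 in)² = 65.04 in^2
Rod-side annular area A_ann = π/4 × (9.10² − 5.49²) = 41.37 in^2
t_ext = A_cap·L/Q = 1.074 s
t_ret = A_ann·L/Q = 0.6831 s
t_cycle = t_ext + t_ret

t ≈ 1.76 s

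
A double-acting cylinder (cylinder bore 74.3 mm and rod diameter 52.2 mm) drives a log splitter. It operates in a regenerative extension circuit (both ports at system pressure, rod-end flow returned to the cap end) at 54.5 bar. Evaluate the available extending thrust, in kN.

F ≈ 11.7 kN

With equal pressure on both faces, forces on the annular region cancel; the net push is pressure × rod cross-section.
Rod cross-section A_rod = π/4 × (52.2 mm)² = 2140 mm^2
F = P × A_rod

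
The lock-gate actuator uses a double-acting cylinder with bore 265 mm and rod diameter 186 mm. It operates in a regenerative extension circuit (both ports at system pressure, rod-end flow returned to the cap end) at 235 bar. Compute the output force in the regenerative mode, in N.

With equal pressure on both faces, forces on the annular region cancel; the net push is pressure × rod cross-section.
Rod cross-section A_rod = π/4 × (186 mm)² = 27170 mm^2
F = P × A_rod

F ≈ 6.39e5 N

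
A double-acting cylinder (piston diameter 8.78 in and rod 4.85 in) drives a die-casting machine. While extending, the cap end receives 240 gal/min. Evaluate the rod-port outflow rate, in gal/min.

Q_out ≈ 167 gal/min

Cap-side area A_cap = π/4 × (8.78 in)² = 60.55 in^2
Rod-side annular area A_ann = π/4 × (8.78² − 4.85²) = 42.07 in^2
Piston speed v = Q_in/A_cap; rod-end outflow Q_out = v × A_ann = Q_in × A_ann/A_cap.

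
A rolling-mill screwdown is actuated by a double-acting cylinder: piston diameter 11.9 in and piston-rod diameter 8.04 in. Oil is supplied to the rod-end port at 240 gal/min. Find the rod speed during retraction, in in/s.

Rod-side annular area A_ann = π/4 × (11.9² − 8.04²) = 60.45 in^2
Flow into the rod-end port fills the annular volume.
v = Q / A

v ≈ 15.3 in/s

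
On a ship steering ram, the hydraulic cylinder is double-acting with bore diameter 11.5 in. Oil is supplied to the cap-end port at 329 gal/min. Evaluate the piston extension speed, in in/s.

v ≈ 12.2 in/s

Cap-side area A_cap = π/4 × (11.5 in)² = 103.9 in^2
v = Q / A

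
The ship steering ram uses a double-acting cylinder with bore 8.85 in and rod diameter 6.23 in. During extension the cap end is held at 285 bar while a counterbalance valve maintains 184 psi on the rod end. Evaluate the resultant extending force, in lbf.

Cap-side area A_cap = π/4 × (8.85 in)² = 61.51 in^2
Rod-side annular area A_ann = π/4 × (8.85² − 6.23²) = 31.03 in^2
Net thrust = P_cap·A_cap − P_rod·A_ann = 2.543e5 lbf − 5710 lbf

F ≈ 2.49e5 lbf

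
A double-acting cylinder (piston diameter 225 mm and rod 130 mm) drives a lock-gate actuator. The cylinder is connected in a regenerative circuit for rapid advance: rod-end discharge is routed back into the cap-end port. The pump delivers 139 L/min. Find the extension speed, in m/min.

v ≈ 10.5 m/min

In regeneration the rod-end outflow joins the pump flow into the cap end, so the net volume the pump must supply per unit advance equals the rod cross-section area.
Rod cross-section A_rod = π/4 × (130 mm)² = 13270 mm^2
v = Q_pump / A_rod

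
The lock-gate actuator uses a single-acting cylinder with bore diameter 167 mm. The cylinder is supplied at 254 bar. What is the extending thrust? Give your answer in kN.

F ≈ 556 kN

Cap-side area A_cap = π/4 × (167 mm)² = 21900 mm^2
F = P × A_cap = 254 bar × A_cap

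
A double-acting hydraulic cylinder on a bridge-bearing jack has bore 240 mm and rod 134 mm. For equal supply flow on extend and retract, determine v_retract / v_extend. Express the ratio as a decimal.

v_ret/v_ext ≈ 1.45

Cap-side area A_cap = π/4 × (240 mm)² = 45240 mm^2
Rod-side annular area A_ann = π/4 × (240² − 134²) = 31140 mm^2
For equal Q, v ∝ 1/A, so v_ret/v_ext = A_cap/A_ann.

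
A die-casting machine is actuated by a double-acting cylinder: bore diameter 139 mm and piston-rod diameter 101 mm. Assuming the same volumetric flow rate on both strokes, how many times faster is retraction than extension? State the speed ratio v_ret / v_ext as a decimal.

Cap-side area A_cap = π/4 × (139 mm)² = 15170 mm^2
Rod-side annular area A_ann = π/4 × (139² − 101²) = 7163 mm^2
For equal Q, v ∝ 1/A, so v_ret/v_ext = A_cap/A_ann.

v_ret/v_ext ≈ 2.12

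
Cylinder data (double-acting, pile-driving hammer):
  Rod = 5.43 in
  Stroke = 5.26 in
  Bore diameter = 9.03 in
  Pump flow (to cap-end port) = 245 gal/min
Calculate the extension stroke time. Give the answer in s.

t ≈ 0.357 s

Cap-side area A_cap = π/4 × (9.03 in)² = 64.04 in^2
Swept volume V = A × L; t = V / Q = A·L / Q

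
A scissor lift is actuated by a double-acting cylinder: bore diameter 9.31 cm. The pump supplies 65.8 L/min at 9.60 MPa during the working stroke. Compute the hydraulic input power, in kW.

W ≈ 10.5 kW

Hydraulic power = P × Q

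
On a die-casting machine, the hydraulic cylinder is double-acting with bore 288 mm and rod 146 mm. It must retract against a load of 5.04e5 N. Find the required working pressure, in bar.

Rod-side annular area A_ann = π/4 × (288² − 146²) = 48400 mm^2
Retraction: pressure acts on the annular area.
P = F / A = 5.04e5 N / A

P ≈ 104 bar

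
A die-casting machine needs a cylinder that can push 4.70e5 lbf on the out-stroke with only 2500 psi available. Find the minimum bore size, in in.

Extension force acts on the full piston face: F = P × (π/4)D².
D = √(4F / (πP)) = √(4 × 4.70e5 lbf / (π × 2500 psi))

D ≈ 15.5 in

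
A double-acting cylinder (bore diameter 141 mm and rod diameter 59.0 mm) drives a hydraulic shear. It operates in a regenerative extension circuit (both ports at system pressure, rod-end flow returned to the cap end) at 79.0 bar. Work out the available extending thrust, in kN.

F ≈ 21.6 kN

With equal pressure on both faces, forces on the annular region cancel; the net push is pressure × rod cross-section.
Rod cross-section A_rod = π/4 × (59.0 mm)² = 2734 mm^2
F = P × A_rod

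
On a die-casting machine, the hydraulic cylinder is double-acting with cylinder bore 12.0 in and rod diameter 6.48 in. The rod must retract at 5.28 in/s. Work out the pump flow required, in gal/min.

Rod-side annular area A_ann = π/4 × (12.0² − 6.48²) = 80.12 in^2
Q = A × v

Q ≈ 110 gal/min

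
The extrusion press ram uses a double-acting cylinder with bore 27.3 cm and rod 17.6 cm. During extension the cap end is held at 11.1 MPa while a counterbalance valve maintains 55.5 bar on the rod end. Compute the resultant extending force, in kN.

Cap-side area A_cap = π/4 × (27.3 cm)² = 585.3 cm^2
Rod-side annular area A_ann = π/4 × (27.3² − 17.6²) = 342.1 cm^2
Net thrust = P_cap·A_cap − P_rod·A_ann = 649.7 kN − 189.8 kN

F ≈ 460 kN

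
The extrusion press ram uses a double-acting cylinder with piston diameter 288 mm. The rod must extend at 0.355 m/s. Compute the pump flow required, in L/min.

Q ≈ 1390 L/min

Cap-side area A_cap = π/4 × (288 mm)² = 65140 mm^2
Q = A × v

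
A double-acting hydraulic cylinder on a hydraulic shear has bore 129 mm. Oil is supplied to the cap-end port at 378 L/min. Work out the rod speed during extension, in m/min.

v ≈ 28.9 m/min

Cap-side area A_cap = π/4 × (129 mm)² = 13070 mm^2
v = Q / A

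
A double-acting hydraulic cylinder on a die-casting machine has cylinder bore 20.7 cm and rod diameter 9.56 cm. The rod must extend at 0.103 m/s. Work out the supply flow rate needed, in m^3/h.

Cap-side area A_cap = π/4 × (20.7 cm)² = 336.5 cm^2
Q = A × v

Q ≈ 12.5 m^3/h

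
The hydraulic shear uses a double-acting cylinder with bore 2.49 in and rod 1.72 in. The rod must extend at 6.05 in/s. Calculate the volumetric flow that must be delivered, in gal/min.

Cap-side area A_cap = π/4 × (2.49 in)² = 4.870 in^2
Q = A × v

Q ≈ 7.65 gal/min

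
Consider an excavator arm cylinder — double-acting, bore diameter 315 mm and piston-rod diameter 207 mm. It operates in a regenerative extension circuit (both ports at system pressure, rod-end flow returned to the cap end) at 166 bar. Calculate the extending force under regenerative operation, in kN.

F ≈ 559 kN

With equal pressure on both faces, forces on the annular region cancel; the net push is pressure × rod cross-section.
Rod cross-section A_rod = π/4 × (207 mm)² = 33650 mm^2
F = P × A_rod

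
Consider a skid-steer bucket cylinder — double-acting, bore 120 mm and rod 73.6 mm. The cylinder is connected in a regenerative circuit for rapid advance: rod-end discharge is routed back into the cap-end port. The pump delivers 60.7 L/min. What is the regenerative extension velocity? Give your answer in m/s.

v ≈ 0.238 m/s

In regeneration the rod-end outflow joins the pump flow into the cap end, so the net volume the pump must supply per unit advance equals the rod cross-section area.
Rod cross-section A_rod = π/4 × (73.6 mm)² = 4254 mm^2
v = Q_pump / A_rod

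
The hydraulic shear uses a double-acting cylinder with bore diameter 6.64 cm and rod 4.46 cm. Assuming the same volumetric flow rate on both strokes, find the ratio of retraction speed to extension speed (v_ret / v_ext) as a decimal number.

Cap-side area A_cap = π/4 × (6.64 cm)² = 34.63 cm^2
Rod-side annular area A_ann = π/4 × (6.64² − 4.46²) = 19.01 cm^2
For equal Q, v ∝ 1/A, so v_ret/v_ext = A_cap/A_ann.

v_ret/v_ext ≈ 1.82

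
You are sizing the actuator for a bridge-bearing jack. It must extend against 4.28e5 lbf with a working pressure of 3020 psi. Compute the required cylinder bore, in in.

Extension force acts on the full piston face: F = P × (π/4)D².
D = √(4F / (πP)) = √(4 × 4.28e5 lbf / (π × 3020 psi))

D ≈ 13.4 in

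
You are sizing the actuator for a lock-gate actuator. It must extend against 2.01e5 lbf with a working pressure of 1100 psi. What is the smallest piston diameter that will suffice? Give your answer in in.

Extension force acts on the full piston face: F = P × (π/4)D².
D = √(4F / (πP)) = √(4 × 2.01e5 lbf / (π × 1100 psi))

D ≈ 15.3 in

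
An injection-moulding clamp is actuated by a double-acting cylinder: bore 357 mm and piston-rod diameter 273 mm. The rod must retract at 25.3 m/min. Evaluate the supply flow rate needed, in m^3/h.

Rod-side annular area A_ann = π/4 × (357² − 273²) = 41560 mm^2
Q = A × v

Q ≈ 63.1 m^3/h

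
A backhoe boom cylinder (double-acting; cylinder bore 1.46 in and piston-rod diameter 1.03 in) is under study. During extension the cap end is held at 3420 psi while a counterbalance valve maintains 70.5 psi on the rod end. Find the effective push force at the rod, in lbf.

F ≈ 5670 lbf

Cap-side area A_cap = π/4 × (1.46 in)² = 1.674 in^2
Rod-side annular area A_ann = π/4 × (1.46² − 1.03²) = 0.8409 in^2
Net thrust = P_cap·A_cap − P_rod·A_ann = 5726 lbf − 59.29 lbf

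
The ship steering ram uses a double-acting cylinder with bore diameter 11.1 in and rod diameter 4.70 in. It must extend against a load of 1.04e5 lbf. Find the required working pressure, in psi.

P ≈ 1070 psi

Cap-side area A_cap = π/4 × (11.1 in)² = 96.77 in^2
P = F / A = 1.04e5 lbf / A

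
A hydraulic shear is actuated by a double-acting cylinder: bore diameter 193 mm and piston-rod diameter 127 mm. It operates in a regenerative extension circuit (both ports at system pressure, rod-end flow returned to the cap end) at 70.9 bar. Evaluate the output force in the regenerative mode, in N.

With equal pressure on both faces, forces on the annular region cancel; the net push is pressure × rod cross-section.
Rod cross-section A_rod = π/4 × (127 mm)² = 12670 mm^2
F = P × A_rod

F ≈ 89800 N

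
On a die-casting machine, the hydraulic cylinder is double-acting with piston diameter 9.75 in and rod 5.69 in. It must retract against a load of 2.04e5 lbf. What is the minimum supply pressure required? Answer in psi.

Rod-side annular area A_ann = π/4 × (9.75² − 5.69²) = 49.23 in^2
Retraction: pressure acts on the annular area.
P = F / A = 2.04e5 lbf / A

P ≈ 4140 psi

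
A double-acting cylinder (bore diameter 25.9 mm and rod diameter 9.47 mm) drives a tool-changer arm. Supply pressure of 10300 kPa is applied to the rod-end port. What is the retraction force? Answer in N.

F ≈ 4700 N

Rod-side annular area A_ann = π/4 × (25.9² − 9.47²) = 456.4 mm^2
On retraction the pressure acts on the annular area (bore minus rod).
F = P × A_ann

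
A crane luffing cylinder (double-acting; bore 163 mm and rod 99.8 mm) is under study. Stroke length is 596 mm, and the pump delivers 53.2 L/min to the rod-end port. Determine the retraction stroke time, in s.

t ≈ 8.77 s

Rod-side annular area A_ann = π/4 × (163² − 99.8²) = 13040 mm^2
Swept volume V = A × L; t = V / Q = A·L / Q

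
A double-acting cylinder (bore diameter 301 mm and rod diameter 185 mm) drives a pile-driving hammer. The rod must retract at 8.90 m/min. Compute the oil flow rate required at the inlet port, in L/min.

Rod-side annular area A_ann = π/4 × (301² − 185²) = 44280 mm^2
Q = A × v

Q ≈ 394 L/min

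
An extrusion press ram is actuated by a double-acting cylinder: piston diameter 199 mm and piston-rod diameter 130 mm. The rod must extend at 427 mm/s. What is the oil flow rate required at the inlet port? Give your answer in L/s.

Q ≈ 13.3 L/s

Cap-side area A_cap = π/4 × (199 mm)² = 31100 mm^2
Q = A × v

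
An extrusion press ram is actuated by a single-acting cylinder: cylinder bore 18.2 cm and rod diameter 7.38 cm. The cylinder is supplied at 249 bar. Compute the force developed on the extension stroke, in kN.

F ≈ 648 kN

Cap-side area A_cap = π/4 × (18.2 cm)² = 260.2 cm^2
F = P × A_cap = 249 bar × A_cap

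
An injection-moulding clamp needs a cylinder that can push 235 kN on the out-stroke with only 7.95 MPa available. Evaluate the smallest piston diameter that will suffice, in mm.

D ≈ 194 mm

Extension force acts on the full piston face: F = P × (π/4)D².
D = √(4F / (πP)) = √(4 × 235 kN / (π × 7.95 MPa))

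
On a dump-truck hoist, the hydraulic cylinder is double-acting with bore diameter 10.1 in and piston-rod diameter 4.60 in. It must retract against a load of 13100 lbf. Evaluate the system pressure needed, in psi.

P ≈ 206 psi

Rod-side annular area A_ann = π/4 × (10.1² − 4.60²) = 63.50 in^2
Retraction: pressure acts on the annular area.
P = F / A = 13100 lbf / A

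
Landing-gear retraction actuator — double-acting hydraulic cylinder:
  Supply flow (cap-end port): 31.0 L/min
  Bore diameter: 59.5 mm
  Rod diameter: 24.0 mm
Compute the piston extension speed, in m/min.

v ≈ 11.1 m/min

Cap-side area A_cap = π/4 × (59.5 mm)² = 2781 mm^2
v = Q / A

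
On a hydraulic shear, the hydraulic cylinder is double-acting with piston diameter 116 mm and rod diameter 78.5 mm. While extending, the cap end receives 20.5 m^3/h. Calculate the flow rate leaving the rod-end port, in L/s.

Cap-side area A_cap = π/4 × (116 mm)² = 10570 mm^2
Rod-side annular area A_ann = π/4 × (116² − 78.5²) = 5728 mm^2
Piston speed v = Q_in/A_cap; rod-end outflow Q_out = v × A_ann = Q_in × A_ann/A_cap.

Q_out ≈ 3.09 L/s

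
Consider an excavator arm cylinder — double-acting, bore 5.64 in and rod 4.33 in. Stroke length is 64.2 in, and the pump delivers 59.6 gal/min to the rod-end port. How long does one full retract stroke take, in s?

t ≈ 2.87 s

Rod-side annular area A_ann = π/4 × (5.64² − 4.33²) = 10.26 in^2
Swept volume V = A × L; t = V / Q = A·L / Q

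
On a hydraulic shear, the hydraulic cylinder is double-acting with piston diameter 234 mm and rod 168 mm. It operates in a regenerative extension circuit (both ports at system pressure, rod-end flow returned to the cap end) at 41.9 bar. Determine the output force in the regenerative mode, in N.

F ≈ 92900 N

With equal pressure on both faces, forces on the annular region cancel; the net push is pressure × rod cross-section.
Rod cross-section A_rod = π/4 × (168 mm)² = 22170 mm^2
F = P × A_rod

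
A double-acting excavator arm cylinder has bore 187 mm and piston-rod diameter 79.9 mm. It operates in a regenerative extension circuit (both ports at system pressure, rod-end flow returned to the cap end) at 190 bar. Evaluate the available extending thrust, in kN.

With equal pressure on both faces, forces on the annular region cancel; the net push is pressure × rod cross-section.
Rod cross-section A_rod = π/4 × (79.9 mm)² = 5014 mm^2
F = P × A_rod

F ≈ 95.3 kN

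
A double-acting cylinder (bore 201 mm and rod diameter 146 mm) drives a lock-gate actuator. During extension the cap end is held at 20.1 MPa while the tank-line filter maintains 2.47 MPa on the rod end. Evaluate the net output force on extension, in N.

Cap-side area A_cap = π/4 × (201 mm)² = 31730 mm^2
Rod-side annular area A_ann = π/4 × (201² − 146²) = 14990 mm^2
Net thrust = P_cap·A_cap − P_rod·A_ann = 6.378e5 N − 37020 N

F ≈ 6.01e5 N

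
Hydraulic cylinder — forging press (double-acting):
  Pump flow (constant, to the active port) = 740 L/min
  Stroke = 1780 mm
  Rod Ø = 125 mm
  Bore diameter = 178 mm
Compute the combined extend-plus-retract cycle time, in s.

t ≈ 5.41 s

Cap-side area A_cap = π/4 × (178 mm)² = 24880 mm^2
Rod-side annular area A_ann = π/4 × (178² − 125²) = 12610 mm^2
t_ext = A_cap·L/Q = 3.591 s
t_ret = A_ann·L/Q = 1.820 s
t_cycle = t_ext + t_ret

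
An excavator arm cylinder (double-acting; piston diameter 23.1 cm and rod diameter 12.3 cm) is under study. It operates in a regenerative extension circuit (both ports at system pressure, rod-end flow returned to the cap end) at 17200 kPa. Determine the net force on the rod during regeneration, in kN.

F ≈ 204 kN

With equal pressure on both faces, forces on the annular region cancel; the net push is pressure × rod cross-section.
Rod cross-section A_rod = π/4 × (12.3 cm)² = 118.8 cm^2
F = P × A_rod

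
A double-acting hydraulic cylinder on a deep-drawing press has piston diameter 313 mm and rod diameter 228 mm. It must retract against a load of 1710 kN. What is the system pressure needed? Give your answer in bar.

P ≈ 473 bar

Rod-side annular area A_ann = π/4 × (313² − 228²) = 36120 mm^2
Retraction: pressure acts on the annular area.
P = F / A = 1710 kN / A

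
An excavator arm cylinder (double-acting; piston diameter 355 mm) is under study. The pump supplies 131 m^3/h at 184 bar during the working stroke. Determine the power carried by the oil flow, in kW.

Hydraulic power = P × Q

W ≈ 670 kW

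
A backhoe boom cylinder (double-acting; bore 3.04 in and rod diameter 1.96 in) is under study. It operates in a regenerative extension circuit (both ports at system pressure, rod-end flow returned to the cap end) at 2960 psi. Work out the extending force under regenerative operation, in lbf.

F ≈ 8930 lbf

With equal pressure on both faces, forces on the annular region cancel; the net push is pressure × rod cross-section.
Rod cross-section A_rod = π/4 × (1.96 in)² = 3.017 in^2
F = P × A_rod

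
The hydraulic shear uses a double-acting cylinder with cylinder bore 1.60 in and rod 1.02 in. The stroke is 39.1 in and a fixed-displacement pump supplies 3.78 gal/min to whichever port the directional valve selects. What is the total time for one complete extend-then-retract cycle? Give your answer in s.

Cap-side area A_cap = π/4 × (1.60 in)² = 2.011 in^2
Rod-side annular area A_ann = π/4 × (1.60² − 1.02²) = 1.193 in^2
t_ext = A_cap·L/Q = 5.402 s
t_ret = A_ann·L/Q = 3.207 s
t_cycle = t_ext + t_ret

t ≈ 8.61 s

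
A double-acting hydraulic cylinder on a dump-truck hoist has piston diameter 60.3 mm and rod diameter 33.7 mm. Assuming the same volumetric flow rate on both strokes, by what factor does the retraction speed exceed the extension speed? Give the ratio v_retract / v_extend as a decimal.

Cap-side area A_cap = π/4 × (60.3 mm)² = 2856 mm^2
Rod-side annular area A_ann = π/4 × (60.3² − 33.7²) = 1964 mm^2
For equal Q, v ∝ 1/A, so v_ret/v_ext = A_cap/A_ann.

v_ret/v_ext ≈ 1.45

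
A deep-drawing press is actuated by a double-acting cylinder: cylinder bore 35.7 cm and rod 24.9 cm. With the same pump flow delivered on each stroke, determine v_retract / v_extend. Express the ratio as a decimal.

v_ret/v_ext ≈ 1.95

Cap-side area A_cap = π/4 × (35.7 cm)² = 1001 cm^2
Rod-side annular area A_ann = π/4 × (35.7² − 24.9²) = 514.0 cm^2
For equal Q, v ∝ 1/A, so v_ret/v_ext = A_cap/A_ann.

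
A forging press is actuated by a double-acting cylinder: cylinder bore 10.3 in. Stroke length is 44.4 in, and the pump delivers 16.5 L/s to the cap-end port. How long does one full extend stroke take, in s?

t ≈ 3.67 s

Cap-side area A_cap = π/4 × (10.3 in)² = 83.32 in^2
Swept volume V = A × L; t = V / Q = A·L / Q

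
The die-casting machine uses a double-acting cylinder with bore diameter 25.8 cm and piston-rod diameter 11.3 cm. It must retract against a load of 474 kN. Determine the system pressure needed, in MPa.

P ≈ 11.2 MPa

Rod-side annular area A_ann = π/4 × (25.8² − 11.3²) = 422.5 cm^2
Retraction: pressure acts on the annular area.
P = F / A = 474 kN / A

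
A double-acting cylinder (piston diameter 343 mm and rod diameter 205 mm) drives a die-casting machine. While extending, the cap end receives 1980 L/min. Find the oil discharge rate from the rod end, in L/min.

Q_out ≈ 1270 L/min

Cap-side area A_cap = π/4 × (343 mm)² = 92400 mm^2
Rod-side annular area A_ann = π/4 × (343² − 205²) = 59390 mm^2
Piston speed v = Q_in/A_cap; rod-end outflow Q_out = v × A_ann = Q_in × A_ann/A_cap.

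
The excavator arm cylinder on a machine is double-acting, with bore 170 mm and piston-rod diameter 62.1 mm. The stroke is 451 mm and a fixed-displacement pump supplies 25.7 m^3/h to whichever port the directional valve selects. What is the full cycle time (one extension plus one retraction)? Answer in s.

Cap-side area A_cap = π/4 × (170 mm)² = 22700 mm^2
Rod-side annular area A_ann = π/4 × (170² − 62.1²) = 19670 mm^2
t_ext = A_cap·L/Q = 1.434 s
t_ret = A_ann·L/Q = 1.243 s
t_cycle = t_ext + t_ret

t ≈ 2.68 s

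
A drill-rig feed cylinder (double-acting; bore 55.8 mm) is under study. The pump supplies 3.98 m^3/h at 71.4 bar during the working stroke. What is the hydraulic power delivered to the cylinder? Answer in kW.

W ≈ 7.89 kW

Hydraulic power = P × Q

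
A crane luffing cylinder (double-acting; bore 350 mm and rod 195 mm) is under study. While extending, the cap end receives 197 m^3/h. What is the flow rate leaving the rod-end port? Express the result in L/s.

Q_out ≈ 37.7 L/s

Cap-side area A_cap = π/4 × (350 mm)² = 96210 mm^2
Rod-side annular area A_ann = π/4 × (350² − 195²) = 66350 mm^2
Piston speed v = Q_in/A_cap; rod-end outflow Q_out = v × A_ann = Q_in × A_ann/A_cap.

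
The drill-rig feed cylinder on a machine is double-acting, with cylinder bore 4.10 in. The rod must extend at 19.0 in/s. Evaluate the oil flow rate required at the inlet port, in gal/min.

Cap-side area A_cap = π/4 × (4.10 in)² = 13.20 in^2
Q = A × v

Q ≈ 65.2 gal/min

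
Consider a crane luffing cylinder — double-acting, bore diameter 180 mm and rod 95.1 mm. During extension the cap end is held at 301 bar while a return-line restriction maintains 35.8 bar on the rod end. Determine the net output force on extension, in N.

Cap-side area A_cap = π/4 × (180 mm)² = 25450 mm^2
Rod-side annular area A_ann = π/4 × (180² − 95.1²) = 18340 mm^2
Net thrust = P_cap·A_cap − P_rod·A_ann = 7.660e5 N − 65670 N

F ≈ 7.00e5 N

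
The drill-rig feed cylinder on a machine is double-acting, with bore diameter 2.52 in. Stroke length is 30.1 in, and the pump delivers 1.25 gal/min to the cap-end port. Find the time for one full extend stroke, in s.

t ≈ 31.2 s

Cap-side area A_cap = π/4 × (2.52 in)² = 4.988 in^2
Swept volume V = A × L; t = V / Q = A·L / Q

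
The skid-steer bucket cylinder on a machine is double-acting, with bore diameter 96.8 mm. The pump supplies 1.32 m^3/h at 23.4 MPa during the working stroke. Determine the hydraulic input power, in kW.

W ≈ 8.58 kW

Hydraulic power = P × Q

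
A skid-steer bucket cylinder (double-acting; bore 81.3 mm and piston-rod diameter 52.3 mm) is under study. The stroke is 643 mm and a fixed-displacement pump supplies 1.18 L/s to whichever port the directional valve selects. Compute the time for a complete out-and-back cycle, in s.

Cap-side area A_cap = π/4 × (81.3 mm)² = 5191 mm^2
Rod-side annular area A_ann = π/4 × (81.3² − 52.3²) = 3043 mm^2
t_ext = A_cap·L/Q = 2.829 s
t_ret = A_ann·L/Q = 1.658 s
t_cycle = t_ext + t_ret

t ≈ 4.49 s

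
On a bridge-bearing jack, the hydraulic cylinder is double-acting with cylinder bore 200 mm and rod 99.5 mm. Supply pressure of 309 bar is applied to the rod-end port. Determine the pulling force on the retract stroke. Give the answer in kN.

F ≈ 730 kN

Rod-side annular area A_ann = π/4 × (200² − 99.5²) = 23640 mm^2
On retraction the pressure acts on the annular area (bore minus rod).
F = P × A_ann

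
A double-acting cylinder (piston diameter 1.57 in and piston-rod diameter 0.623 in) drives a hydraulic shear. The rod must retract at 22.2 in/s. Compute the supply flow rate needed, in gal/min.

Q ≈ 9.41 gal/min

Rod-side annular area A_ann = π/4 × (1.57² − 0.623²) = 1.631 in^2
Q = A × v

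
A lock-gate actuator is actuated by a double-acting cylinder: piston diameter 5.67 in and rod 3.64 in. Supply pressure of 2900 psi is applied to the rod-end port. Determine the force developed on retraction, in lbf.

F ≈ 43000 lbf

Rod-side annular area A_ann = π/4 × (5.67² − 3.64²) = 14.84 in^2
On retraction the pressure acts on the annular area (bore minus rod).
F = P × A_ann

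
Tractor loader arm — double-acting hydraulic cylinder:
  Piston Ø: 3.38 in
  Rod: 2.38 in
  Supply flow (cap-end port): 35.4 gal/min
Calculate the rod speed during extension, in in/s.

Cap-side area A_cap = π/4 × (3.38 in)² = 8.973 in^2
v = Q / A

v ≈ 15.2 in/s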